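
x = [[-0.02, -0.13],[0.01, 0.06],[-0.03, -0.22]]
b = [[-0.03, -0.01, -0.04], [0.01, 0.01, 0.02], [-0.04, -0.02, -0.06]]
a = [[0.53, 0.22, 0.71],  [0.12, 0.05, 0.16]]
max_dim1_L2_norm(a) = 0.91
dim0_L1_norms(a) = [0.65, 0.27, 0.87]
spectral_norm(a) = 0.94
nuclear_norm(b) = 0.10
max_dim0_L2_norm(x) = 0.26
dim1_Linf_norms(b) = [0.04, 0.02, 0.06]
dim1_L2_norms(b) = [0.05, 0.02, 0.07]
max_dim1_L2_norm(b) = 0.07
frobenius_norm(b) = 0.09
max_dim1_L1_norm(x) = 0.25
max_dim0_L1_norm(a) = 0.87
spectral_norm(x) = 0.27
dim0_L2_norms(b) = [0.05, 0.02, 0.07]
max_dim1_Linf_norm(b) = 0.06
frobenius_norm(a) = 0.94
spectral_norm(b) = 0.09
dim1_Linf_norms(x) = [0.13, 0.06, 0.22]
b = x @ a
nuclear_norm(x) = 0.27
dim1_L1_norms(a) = [1.46, 0.33]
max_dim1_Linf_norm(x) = 0.22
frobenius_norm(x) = 0.27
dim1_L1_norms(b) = [0.08, 0.04, 0.12]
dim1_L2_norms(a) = [0.91, 0.21]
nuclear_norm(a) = 0.94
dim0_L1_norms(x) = [0.06, 0.41]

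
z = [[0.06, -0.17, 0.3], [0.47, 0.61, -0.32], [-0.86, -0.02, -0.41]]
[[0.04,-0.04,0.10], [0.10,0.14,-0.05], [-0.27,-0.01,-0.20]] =z @ [[0.27, -0.0, 0.09], [-0.0, 0.23, 0.01], [0.09, 0.01, 0.31]]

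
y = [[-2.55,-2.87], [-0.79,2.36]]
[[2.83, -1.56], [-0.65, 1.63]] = y@[[-0.58, -0.12], [-0.47, 0.65]]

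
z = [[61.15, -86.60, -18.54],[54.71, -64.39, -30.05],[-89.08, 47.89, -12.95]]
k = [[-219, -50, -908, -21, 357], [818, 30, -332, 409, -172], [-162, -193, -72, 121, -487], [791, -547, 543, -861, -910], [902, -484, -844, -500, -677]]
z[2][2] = -12.95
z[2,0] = -89.08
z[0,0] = 61.15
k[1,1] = 30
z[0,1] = -86.6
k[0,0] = -219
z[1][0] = 54.71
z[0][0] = 61.15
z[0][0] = 61.15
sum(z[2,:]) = -54.14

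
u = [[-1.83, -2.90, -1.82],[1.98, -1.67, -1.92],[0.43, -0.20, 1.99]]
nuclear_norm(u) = 8.80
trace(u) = -1.51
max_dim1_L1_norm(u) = 6.55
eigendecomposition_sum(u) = [[(-0.91+1.27j), (-1.46-1.04j), -0.85-0.49j], [(1.02+0.78j), -0.89+1.18j, -0.42+0.69j], [(0.16+0j), (-0+0.18j), 0.01+0.10j]] + [[-0.91-1.27j, -1.46+1.04j, -0.85+0.49j], [1.02-0.78j, (-0.89-1.18j), (-0.42-0.69j)], [0.16-0.00j, -0.00-0.18j, 0.01-0.10j]] + [[-0.01+0.00j, 0.01+0.00j, -0.12+0.00j], [(-0.06+0j), 0.11+0.00j, (-1.08+0j)], [0.12-0.00j, -0.20-0.00j, (1.97-0j)]]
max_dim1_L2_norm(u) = 3.88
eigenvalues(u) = [(-1.79+2.54j), (-1.79-2.54j), (2.07+0j)]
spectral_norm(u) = 4.41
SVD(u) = [[-0.81, 0.54, 0.22], [-0.51, -0.84, 0.19], [0.29, 0.04, 0.96]] @ diag([4.405835675623959, 2.7351073986815644, 1.6612644332184245]) @ [[0.14, 0.71, 0.69],[-0.96, -0.07, 0.26],[0.23, -0.70, 0.68]]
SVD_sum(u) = [[-0.49, -2.54, -2.46], [-0.31, -1.6, -1.54], [0.18, 0.92, 0.88]] + [[-1.43, -0.1, 0.38], [2.21, 0.15, -0.59], [-0.11, -0.01, 0.03]] + [[0.09, -0.26, 0.25], [0.07, -0.22, 0.22], [0.36, -1.11, 1.08]]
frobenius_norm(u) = 5.45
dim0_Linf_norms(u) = [1.98, 2.9, 1.99]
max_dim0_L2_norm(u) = 3.35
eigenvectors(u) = [[-0.77+0.00j, (-0.77-0j), -0.05+0.00j], [-0.02+0.63j, (-0.02-0.63j), -0.48+0.00j], [(0.04+0.06j), 0.04-0.06j, (0.88+0j)]]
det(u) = 20.02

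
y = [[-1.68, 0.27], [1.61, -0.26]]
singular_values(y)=[2.36, 0.0]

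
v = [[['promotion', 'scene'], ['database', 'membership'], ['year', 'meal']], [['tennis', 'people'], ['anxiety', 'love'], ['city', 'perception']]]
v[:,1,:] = [['database', 'membership'], ['anxiety', 'love']]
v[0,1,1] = 'membership'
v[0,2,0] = 'year'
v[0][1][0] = 'database'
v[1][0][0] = 'tennis'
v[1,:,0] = ['tennis', 'anxiety', 'city']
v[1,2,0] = 'city'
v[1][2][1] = 'perception'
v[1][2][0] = 'city'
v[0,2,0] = 'year'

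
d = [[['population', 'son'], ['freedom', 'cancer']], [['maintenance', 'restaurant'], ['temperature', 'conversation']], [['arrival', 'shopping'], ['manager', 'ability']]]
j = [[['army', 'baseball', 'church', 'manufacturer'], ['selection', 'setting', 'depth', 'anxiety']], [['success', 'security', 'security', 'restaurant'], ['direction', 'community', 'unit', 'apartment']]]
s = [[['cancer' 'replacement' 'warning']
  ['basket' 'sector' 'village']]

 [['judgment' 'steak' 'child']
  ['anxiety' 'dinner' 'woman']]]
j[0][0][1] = 'baseball'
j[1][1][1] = 'community'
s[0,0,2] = 'warning'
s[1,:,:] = [['judgment', 'steak', 'child'], ['anxiety', 'dinner', 'woman']]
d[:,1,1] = ['cancer', 'conversation', 'ability']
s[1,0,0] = 'judgment'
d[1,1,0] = 'temperature'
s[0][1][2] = 'village'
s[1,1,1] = 'dinner'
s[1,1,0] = 'anxiety'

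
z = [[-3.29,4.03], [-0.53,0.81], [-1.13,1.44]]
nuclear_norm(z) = 5.70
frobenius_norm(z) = 5.60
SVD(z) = [[-0.93, 0.26],[-0.17, -0.93],[-0.33, -0.25]] @ diag([5.598370876427206, 0.10365100082320992]) @ [[0.63, -0.78],[-0.78, -0.63]]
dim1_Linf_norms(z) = [4.03, 0.81, 1.44]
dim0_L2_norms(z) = [3.52, 4.36]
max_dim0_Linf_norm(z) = 4.03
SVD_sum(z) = [[-3.27, 4.05],  [-0.61, 0.75],  [-1.15, 1.42]] + [[-0.02, -0.02],[0.08, 0.06],[0.02, 0.02]]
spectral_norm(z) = 5.60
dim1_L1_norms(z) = [7.32, 1.34, 2.57]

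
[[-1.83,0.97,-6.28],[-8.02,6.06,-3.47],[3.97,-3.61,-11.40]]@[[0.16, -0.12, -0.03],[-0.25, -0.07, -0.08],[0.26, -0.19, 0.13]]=[[-2.17, 1.34, -0.84], [-3.7, 1.2, -0.7], [-1.43, 1.94, -1.31]]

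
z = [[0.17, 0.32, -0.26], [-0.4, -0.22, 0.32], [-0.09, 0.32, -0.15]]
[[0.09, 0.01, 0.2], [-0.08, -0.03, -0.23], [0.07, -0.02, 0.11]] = z @ [[0.07, 0.22, 0.18], [0.24, 0.13, 0.23], [0.01, 0.27, -0.35]]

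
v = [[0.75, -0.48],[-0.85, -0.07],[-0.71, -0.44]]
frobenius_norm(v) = 1.49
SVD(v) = [[-0.56,  -0.74], [0.64,  -0.10], [0.53,  -0.66]] @ diag([1.337611341803895, 0.6548250898351279]) @ [[-1.0, -0.01], [-0.01, 1.0]]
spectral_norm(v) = 1.34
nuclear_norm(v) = 1.99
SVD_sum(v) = [[0.75,0.01], [-0.85,-0.01], [-0.71,-0.01]] + [[0.00,-0.49], [0.0,-0.06], [0.00,-0.43]]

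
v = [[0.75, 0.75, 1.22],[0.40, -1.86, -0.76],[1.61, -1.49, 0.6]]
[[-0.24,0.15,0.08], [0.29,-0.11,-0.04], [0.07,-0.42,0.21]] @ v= [[0.01,  -0.58,  -0.36], [0.11,  0.48,  0.41], [0.22,  0.52,  0.53]]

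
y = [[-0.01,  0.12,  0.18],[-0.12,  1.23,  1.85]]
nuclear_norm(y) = 2.24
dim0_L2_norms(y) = [0.12, 1.24, 1.86]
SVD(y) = [[-0.1, -1.0], [-1.0, 0.10]] @ diag([2.235329309542317, 0.0016964377592974015]) @ [[0.05, -0.55, -0.83], [-0.99, -0.16, 0.04]]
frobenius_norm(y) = 2.24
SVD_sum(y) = [[-0.01, 0.12, 0.18],[-0.12, 1.23, 1.85]] + [[0.0,0.0,-0.00], [-0.00,-0.00,0.0]]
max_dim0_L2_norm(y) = 1.86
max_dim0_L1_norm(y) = 2.03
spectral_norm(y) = 2.24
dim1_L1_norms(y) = [0.31, 3.2]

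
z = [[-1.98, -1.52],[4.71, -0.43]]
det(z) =8.011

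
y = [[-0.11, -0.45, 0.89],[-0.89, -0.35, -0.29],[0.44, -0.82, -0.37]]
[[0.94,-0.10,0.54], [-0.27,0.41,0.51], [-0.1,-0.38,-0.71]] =y@[[0.09, -0.52, -0.83],[-0.25, 0.21, 0.16],[0.94, -0.07, 0.59]]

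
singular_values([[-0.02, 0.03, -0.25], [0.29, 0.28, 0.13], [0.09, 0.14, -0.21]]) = [0.44, 0.35, 0.0]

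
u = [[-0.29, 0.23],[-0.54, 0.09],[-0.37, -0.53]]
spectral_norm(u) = 0.74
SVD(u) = [[-0.25, -0.58], [-0.63, -0.51], [-0.73, 0.64]] @ diag([0.7380920245046283, 0.5565250788263357]) @ [[0.93, 0.37], [0.37, -0.93]]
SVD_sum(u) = [[-0.17, -0.07], [-0.44, -0.17], [-0.50, -0.20]] + [[-0.12,0.30],[-0.1,0.26],[0.13,-0.33]]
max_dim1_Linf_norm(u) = 0.54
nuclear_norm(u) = 1.29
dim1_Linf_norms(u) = [0.29, 0.54, 0.53]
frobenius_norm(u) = 0.92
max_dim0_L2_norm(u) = 0.72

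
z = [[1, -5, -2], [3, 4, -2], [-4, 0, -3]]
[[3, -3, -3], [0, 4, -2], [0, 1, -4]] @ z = [[6, -27, 9], [20, 16, -2], [19, 4, 10]]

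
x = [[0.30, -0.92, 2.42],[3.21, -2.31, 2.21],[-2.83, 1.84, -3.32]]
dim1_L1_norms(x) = [3.64, 7.73, 7.99]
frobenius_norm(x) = 7.05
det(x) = -4.50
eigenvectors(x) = [[(-0.51-0.29j), (-0.51+0.29j), 0.36+0.00j], [(-0.49+0.18j), -0.49-0.18j, 0.90+0.00j], [0.62+0.00j, 0.62-0.00j, (0.23+0j)]]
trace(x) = -5.33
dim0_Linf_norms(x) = [3.21, 2.31, 3.32]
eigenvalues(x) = [(-2.43+1.87j), (-2.43-1.87j), (-0.48+0j)]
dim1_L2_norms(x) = [2.61, 4.53, 4.73]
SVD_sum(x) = [[1.32, -0.98, 1.44], [2.68, -1.99, 2.92], [-2.85, 2.12, -3.11]] + [[-0.95, 0.22, 1.02], [0.62, -0.14, -0.66], [0.14, -0.03, -0.15]] + [[-0.08, -0.16, -0.04],  [-0.09, -0.18, -0.04],  [-0.12, -0.24, -0.06]]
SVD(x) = [[-0.32, 0.83, 0.46], [-0.65, -0.54, 0.53], [0.69, -0.12, 0.71]] @ diag([6.834903427249035, 1.6932622442663845, 0.3885332834151679]) @ [[-0.60, 0.45, -0.66], [-0.67, 0.15, 0.72], [-0.43, -0.88, -0.21]]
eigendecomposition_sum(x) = [[(0.19+2.36j), (-0.4-1.15j), 1.29+0.84j], [1.70+1.22j, -1.00-0.38j, 1.30-0.39j], [-1.39-2.05j, (0.96+0.84j), -1.61-0.10j]] + [[(0.19-2.36j), -0.40+1.15j, 1.29-0.84j], [(1.7-1.22j), -1.00+0.38j, 1.30+0.39j], [-1.39+2.05j, 0.96-0.84j, -1.61+0.10j]] + [[-0.07+0.00j, -0.12+0.00j, -0.16+0.00j],[-0.19+0.00j, (-0.3+0j), -0.40+0.00j],[-0.05+0.00j, -0.08+0.00j, -0.10+0.00j]]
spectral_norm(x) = 6.83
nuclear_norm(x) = 8.92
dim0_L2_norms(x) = [4.29, 3.09, 4.67]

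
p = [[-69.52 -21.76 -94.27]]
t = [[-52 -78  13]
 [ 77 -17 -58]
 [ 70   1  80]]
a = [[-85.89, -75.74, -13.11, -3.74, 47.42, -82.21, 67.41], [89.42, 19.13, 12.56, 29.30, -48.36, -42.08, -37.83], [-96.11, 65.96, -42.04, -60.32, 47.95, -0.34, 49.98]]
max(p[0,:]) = -21.76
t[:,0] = [-52, 77, 70]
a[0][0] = -85.89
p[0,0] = -69.52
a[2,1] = 65.96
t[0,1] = -78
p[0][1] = -21.76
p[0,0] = -69.52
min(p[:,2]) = -94.27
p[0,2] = -94.27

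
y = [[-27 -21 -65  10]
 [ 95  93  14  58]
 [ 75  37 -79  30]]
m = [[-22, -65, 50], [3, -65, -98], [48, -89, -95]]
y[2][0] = 75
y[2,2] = -79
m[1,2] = -98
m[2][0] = 48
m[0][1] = -65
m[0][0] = -22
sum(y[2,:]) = 63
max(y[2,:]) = 75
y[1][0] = 95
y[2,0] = 75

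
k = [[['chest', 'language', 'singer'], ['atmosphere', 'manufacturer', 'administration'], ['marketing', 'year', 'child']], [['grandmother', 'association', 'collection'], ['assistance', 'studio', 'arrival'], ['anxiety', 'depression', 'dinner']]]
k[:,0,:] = [['chest', 'language', 'singer'], ['grandmother', 'association', 'collection']]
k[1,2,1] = 'depression'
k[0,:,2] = ['singer', 'administration', 'child']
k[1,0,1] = 'association'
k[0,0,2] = 'singer'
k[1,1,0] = 'assistance'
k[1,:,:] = [['grandmother', 'association', 'collection'], ['assistance', 'studio', 'arrival'], ['anxiety', 'depression', 'dinner']]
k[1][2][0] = 'anxiety'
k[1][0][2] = 'collection'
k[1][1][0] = 'assistance'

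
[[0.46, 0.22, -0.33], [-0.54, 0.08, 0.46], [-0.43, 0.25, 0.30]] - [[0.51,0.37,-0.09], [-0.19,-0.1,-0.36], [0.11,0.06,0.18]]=[[-0.05,  -0.15,  -0.24], [-0.35,  0.18,  0.82], [-0.54,  0.19,  0.12]]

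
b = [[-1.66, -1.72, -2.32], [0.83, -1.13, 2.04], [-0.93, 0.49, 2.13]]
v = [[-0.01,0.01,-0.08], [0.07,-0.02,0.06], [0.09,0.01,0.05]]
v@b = [[0.1,-0.03,-0.13], [-0.19,-0.07,-0.08], [-0.19,-0.14,-0.08]]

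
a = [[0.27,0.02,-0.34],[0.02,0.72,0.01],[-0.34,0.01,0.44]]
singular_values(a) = [0.72, 0.7, 0.0]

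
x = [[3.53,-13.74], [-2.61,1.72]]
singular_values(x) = [14.38, 2.07]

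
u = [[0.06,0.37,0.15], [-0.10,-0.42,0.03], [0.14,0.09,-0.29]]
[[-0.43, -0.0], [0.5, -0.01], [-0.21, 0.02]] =u @ [[-1.22, -0.05], [-0.9, 0.03], [-0.15, -0.07]]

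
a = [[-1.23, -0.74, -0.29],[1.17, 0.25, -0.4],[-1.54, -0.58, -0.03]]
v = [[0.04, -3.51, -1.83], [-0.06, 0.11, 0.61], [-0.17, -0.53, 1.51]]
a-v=[[-1.27, 2.77, 1.54], [1.23, 0.14, -1.01], [-1.37, -0.05, -1.54]]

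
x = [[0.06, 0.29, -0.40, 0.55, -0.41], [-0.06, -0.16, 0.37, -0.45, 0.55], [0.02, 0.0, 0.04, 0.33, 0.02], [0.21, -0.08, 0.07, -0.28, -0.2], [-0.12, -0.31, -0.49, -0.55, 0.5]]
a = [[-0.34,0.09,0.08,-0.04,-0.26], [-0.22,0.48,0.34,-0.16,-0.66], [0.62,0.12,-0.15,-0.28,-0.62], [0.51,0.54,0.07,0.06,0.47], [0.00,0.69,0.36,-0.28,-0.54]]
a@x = [[-0.00, -0.03, 0.30, -0.05, 0.07], [0.01, 0.08, 0.59, 0.18, 0.06], [0.04, 0.38, 0.07, 0.66, -0.45], [-0.04, -0.09, -0.23, -0.21, 0.31], [-0.03, 0.08, 0.51, 0.18, 0.17]]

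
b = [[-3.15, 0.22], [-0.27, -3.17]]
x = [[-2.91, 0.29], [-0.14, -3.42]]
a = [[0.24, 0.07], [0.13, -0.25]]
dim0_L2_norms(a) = [0.27, 0.26]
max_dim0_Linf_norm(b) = 3.17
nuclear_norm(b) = 6.34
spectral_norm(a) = 0.30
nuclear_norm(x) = 6.34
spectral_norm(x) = 3.44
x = b + a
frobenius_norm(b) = 4.48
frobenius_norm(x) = 4.50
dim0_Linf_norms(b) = [3.15, 3.17]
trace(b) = -6.32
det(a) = -0.07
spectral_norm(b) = 3.20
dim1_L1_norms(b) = [3.37, 3.44]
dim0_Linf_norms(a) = [0.24, 0.25]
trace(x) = -6.33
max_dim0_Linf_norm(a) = 0.25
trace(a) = -0.01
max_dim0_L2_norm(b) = 3.18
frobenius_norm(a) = 0.38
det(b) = 10.04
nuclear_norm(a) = 0.53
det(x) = 9.99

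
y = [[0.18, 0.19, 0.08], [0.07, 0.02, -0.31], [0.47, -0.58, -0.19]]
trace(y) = 0.01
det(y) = -0.06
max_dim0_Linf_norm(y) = 0.58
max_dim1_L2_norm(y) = 0.77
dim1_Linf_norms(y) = [0.19, 0.31, 0.58]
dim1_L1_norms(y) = [0.45, 0.4, 1.24]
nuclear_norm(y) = 1.35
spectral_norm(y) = 0.78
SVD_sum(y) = [[-0.04, 0.05, 0.02], [0.07, -0.09, -0.04], [0.45, -0.57, -0.24]] + [[0.0, -0.01, 0.03],[-0.03, 0.09, -0.28],[0.00, -0.02, 0.05]] + [[0.21, 0.16, 0.03],[0.03, 0.02, 0.0],[0.01, 0.01, 0.0]]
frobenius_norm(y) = 0.88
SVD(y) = [[0.08, 0.11, -0.99], [-0.16, -0.98, -0.12], [-0.98, 0.16, -0.06]] @ diag([0.7806298924150412, 0.29810048455859683, 0.26730707468005926]) @ [[-0.59,0.75,0.31],[0.10,-0.32,0.94],[-0.8,-0.59,-0.12]]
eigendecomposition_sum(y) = [[-0.06+0.00j,(0.09-0j),(0.08+0j)], [0.13-0.00j,-0.21+0.00j,(-0.18-0j)], [0.24-0.00j,(-0.39+0j),(-0.34-0j)]] + [[0.12+0.11j,  (0.05-0.08j),  0.00+0.07j], [-0.03+0.20j,  0.11-0.00j,  -0.07+0.05j], [(0.11-0.15j),  -0.09-0.05j,  0.08-0.01j]] + [[0.12-0.11j, (0.05+0.08j), -0.07j], [(-0.03-0.2j), 0.11+0.00j, (-0.07-0.05j)], [(0.11+0.15j), -0.09+0.05j, 0.08+0.01j]]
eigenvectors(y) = [[0.20+0.00j, 0.29-0.42j, 0.29+0.42j], [(-0.45+0j), (0.63+0j), (0.63-0j)], [-0.87+0.00j, (-0.51-0.29j), -0.51+0.29j]]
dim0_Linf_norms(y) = [0.47, 0.58, 0.31]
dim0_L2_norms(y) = [0.51, 0.61, 0.37]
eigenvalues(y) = [(-0.6+0j), (0.31+0.1j), (0.31-0.1j)]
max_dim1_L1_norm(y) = 1.24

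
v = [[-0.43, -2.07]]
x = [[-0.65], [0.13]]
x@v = [[0.28, 1.35], [-0.06, -0.27]]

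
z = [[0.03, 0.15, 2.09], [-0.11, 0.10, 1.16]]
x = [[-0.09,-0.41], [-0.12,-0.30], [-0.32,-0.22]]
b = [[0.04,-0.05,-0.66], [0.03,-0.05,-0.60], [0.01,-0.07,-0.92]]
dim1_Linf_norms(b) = [0.66, 0.6, 0.92]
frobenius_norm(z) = 2.40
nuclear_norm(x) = 0.84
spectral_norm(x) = 0.62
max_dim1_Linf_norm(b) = 0.92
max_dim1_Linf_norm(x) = 0.41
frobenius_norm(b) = 1.29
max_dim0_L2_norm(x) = 0.55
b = x @ z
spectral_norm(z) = 2.40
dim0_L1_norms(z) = [0.14, 0.25, 3.25]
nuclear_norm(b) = 1.32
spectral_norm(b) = 1.29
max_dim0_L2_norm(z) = 2.39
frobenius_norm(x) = 0.66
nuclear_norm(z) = 2.51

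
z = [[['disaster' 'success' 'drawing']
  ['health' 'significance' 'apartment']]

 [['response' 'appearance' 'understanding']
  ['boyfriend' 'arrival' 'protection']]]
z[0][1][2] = 'apartment'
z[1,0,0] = 'response'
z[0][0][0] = 'disaster'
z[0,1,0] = 'health'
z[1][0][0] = 'response'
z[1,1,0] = 'boyfriend'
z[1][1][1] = 'arrival'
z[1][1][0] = 'boyfriend'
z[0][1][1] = 'significance'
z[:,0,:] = [['disaster', 'success', 'drawing'], ['response', 'appearance', 'understanding']]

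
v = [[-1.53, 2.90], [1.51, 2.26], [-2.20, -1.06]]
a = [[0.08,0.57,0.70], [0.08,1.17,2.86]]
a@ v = [[-0.8, 0.78], [-4.65, -0.16]]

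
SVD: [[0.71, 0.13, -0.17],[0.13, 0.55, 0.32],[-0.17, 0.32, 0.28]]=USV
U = [[-0.8, 0.52, 0.29], [-0.59, -0.61, -0.53], [-0.1, -0.6, 0.79]]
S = [0.78, 0.75, 0.0]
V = [[-0.8, -0.59, -0.1], [0.52, -0.61, -0.60], [0.29, -0.53, 0.79]]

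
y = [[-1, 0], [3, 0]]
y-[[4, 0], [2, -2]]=[[-5, 0], [1, 2]]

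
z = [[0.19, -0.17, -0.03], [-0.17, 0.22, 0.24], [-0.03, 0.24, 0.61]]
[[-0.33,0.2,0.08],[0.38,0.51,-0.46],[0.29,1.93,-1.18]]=z @[[-1.49, 2.2, -1.47], [0.22, 0.76, -1.86], [0.32, 2.98, -1.27]]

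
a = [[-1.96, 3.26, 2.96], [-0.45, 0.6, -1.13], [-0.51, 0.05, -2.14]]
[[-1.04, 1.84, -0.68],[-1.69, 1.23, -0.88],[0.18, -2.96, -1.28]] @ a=[[1.56, -2.32, -3.70], [3.21, -4.82, -4.51], [1.63, -1.25, 6.62]]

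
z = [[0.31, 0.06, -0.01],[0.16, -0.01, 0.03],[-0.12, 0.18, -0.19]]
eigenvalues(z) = [0.34, -0.22, -0.0]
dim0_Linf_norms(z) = [0.31, 0.18, 0.19]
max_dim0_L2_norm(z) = 0.37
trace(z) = 0.11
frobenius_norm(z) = 0.46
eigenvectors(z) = [[-0.91,-0.04,-0.11], [-0.41,0.17,0.68], [0.07,-0.99,0.72]]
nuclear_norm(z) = 0.64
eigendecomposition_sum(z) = [[0.31, 0.05, -0.0], [0.14, 0.02, -0.0], [-0.02, -0.0, 0.0]] + [[-0.0, 0.01, -0.01], [0.02, -0.03, 0.03], [-0.10, 0.19, -0.19]] + [[-0.00, 0.0, 0.0], [0.00, -0.0, -0.0], [0.0, -0.00, -0.00]]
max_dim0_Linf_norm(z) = 0.31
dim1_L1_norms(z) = [0.38, 0.2, 0.49]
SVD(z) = [[-0.76, 0.52, -0.4], [-0.43, 0.07, 0.9], [0.49, 0.85, 0.17]] @ diag([0.37871726879170764, 0.2566452265869314, 0.0025412573840697113]) @ [[-0.96,0.13,-0.26], [0.27,0.72,-0.64], [0.11,-0.69,-0.72]]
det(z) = 0.00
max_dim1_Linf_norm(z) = 0.31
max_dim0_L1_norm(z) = 0.59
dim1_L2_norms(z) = [0.32, 0.16, 0.29]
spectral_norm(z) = 0.38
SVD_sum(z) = [[0.27, -0.04, 0.08], [0.16, -0.02, 0.04], [-0.18, 0.02, -0.05]] + [[0.04, 0.10, -0.09], [0.00, 0.01, -0.01], [0.06, 0.16, -0.14]] + [[-0.00,  0.00,  0.0], [0.00,  -0.0,  -0.00], [0.0,  -0.00,  -0.0]]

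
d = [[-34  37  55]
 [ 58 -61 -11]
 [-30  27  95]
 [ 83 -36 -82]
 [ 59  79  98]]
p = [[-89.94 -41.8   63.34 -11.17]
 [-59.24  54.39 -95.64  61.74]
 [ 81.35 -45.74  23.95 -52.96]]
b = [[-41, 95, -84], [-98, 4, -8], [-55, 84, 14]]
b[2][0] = -55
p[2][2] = 23.95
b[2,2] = 14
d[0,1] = 37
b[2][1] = 84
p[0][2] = 63.34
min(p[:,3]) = -52.96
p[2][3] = -52.96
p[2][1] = -45.74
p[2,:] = [81.35, -45.74, 23.95, -52.96]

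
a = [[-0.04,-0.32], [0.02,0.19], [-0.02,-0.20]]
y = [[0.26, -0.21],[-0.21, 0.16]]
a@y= [[0.06, -0.04], [-0.03, 0.03], [0.04, -0.03]]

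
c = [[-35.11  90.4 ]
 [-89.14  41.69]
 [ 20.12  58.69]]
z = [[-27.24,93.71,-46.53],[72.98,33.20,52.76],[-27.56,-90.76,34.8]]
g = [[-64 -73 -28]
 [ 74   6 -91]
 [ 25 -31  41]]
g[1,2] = -91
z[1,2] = 52.76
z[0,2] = -46.53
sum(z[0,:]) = 19.939999999999998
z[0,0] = -27.24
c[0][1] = 90.4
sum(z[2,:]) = -83.52000000000001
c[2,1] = 58.69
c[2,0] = 20.12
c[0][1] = 90.4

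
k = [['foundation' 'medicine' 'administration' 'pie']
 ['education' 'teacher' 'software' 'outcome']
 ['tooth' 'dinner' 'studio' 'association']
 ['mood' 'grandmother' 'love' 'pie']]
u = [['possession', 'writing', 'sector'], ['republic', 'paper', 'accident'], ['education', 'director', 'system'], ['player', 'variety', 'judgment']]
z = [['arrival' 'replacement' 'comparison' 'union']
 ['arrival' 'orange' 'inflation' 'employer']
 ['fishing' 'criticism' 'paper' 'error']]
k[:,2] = ['administration', 'software', 'studio', 'love']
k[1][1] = 'teacher'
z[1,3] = 'employer'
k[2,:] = ['tooth', 'dinner', 'studio', 'association']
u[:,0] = ['possession', 'republic', 'education', 'player']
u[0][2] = 'sector'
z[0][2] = 'comparison'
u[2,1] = 'director'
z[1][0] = 'arrival'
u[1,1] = 'paper'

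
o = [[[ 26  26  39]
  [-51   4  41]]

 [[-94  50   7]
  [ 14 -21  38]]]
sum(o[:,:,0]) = -105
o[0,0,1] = 26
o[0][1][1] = 4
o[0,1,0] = -51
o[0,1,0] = -51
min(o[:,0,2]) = 7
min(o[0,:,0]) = -51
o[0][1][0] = -51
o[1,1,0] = 14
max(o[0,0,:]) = 39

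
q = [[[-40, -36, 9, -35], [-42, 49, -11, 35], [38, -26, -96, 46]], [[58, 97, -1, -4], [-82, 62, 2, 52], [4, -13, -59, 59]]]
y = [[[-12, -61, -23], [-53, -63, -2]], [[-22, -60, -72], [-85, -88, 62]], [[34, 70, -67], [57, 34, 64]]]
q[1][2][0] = 4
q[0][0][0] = -40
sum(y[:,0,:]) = -213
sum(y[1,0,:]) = -154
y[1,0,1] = -60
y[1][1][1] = -88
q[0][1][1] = 49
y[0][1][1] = -63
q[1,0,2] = -1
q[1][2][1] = -13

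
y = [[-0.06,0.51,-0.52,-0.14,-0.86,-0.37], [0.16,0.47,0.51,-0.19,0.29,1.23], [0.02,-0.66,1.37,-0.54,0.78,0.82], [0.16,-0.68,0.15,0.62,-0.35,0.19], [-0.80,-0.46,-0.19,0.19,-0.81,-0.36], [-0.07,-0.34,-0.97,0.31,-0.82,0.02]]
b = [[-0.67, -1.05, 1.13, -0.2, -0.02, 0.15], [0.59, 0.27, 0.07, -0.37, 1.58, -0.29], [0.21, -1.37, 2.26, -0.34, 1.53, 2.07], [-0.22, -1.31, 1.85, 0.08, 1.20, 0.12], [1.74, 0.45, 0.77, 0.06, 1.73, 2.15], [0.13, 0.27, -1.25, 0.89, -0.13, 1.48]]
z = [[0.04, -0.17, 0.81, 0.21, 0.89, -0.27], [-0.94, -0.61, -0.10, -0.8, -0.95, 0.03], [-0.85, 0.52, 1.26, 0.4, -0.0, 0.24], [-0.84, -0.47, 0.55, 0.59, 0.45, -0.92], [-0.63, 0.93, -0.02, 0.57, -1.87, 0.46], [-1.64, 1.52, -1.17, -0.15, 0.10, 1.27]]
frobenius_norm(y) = 3.47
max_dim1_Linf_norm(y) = 1.37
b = z @ y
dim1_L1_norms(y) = [2.46, 2.85, 4.19, 2.15, 2.81, 2.53]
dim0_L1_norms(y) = [1.27, 3.12, 3.71, 1.99, 3.91, 2.99]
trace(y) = 1.61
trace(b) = 5.15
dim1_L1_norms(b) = [3.22, 3.17, 7.78, 4.78, 6.9, 4.15]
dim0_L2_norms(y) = [0.84, 1.31, 1.85, 0.93, 1.7, 1.58]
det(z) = 0.07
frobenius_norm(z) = 4.81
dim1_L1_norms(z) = [2.39, 3.43, 3.27, 3.82, 4.48, 5.85]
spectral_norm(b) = 5.11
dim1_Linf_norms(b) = [1.13, 1.58, 2.26, 1.85, 2.15, 1.48]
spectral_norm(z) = 3.34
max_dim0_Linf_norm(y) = 1.37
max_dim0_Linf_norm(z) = 1.87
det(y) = -0.70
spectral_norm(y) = 2.76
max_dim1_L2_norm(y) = 1.97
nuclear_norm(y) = 7.04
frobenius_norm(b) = 6.52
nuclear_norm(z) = 9.99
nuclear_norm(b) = 11.94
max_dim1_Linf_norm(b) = 2.26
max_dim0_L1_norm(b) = 7.33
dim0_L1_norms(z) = [4.94, 4.22, 3.91, 2.72, 4.26, 3.19]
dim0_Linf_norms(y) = [0.8, 0.68, 1.37, 0.62, 0.86, 1.23]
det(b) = -0.04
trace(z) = 0.68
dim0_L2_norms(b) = [1.98, 2.25, 3.46, 1.05, 3.05, 3.35]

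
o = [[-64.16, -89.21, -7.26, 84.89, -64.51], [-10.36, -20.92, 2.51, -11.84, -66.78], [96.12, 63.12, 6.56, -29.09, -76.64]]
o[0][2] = -7.26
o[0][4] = -64.51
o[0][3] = 84.89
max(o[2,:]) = 96.12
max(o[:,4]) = -64.51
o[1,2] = 2.51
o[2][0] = 96.12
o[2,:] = [96.12, 63.12, 6.56, -29.09, -76.64]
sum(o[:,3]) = 43.959999999999994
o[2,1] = 63.12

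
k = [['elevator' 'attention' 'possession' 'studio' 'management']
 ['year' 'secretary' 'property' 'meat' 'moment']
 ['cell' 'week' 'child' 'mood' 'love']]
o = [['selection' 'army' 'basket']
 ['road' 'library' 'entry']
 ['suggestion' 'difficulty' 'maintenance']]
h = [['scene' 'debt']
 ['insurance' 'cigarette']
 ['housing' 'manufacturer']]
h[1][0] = 'insurance'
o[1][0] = 'road'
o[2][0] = 'suggestion'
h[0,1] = 'debt'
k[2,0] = 'cell'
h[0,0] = 'scene'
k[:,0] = ['elevator', 'year', 'cell']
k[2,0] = 'cell'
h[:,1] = ['debt', 'cigarette', 'manufacturer']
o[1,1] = 'library'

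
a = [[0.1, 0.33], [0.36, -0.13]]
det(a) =-0.132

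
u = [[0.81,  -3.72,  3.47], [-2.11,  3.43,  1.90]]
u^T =[[0.81, -2.11], [-3.72, 3.43], [3.47, 1.9]]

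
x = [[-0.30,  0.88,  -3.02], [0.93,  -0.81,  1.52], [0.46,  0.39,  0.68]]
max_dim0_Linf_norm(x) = 3.02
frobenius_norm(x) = 3.83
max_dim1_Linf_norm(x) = 3.02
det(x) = -1.82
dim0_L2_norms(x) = [1.08, 1.26, 3.45]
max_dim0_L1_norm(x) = 5.22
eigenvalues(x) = [(0.56+0.93j), (0.56-0.93j), (-1.54+0j)]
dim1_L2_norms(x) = [3.16, 1.96, 0.91]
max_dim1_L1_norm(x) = 4.2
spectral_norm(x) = 3.69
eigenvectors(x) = [[0.80+0.00j, (0.8-0j), (0.6+0j)], [0.01-0.42j, (0.01+0.42j), -0.80+0.00j], [-0.22-0.37j, (-0.22+0.37j), 0.02+0.00j]]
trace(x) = -0.43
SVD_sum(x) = [[-0.68,0.92,-2.92], [0.40,-0.55,1.73], [0.13,-0.18,0.57]] + [[0.38,0.01,-0.08], [0.54,0.01,-0.12], [0.3,0.01,-0.07]] + [[-0.00, -0.05, -0.02], [-0.01, -0.28, -0.09], [0.02, 0.56, 0.17]]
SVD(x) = [[-0.85, -0.52, -0.08], [0.5, -0.74, -0.44], [0.17, -0.42, 0.89]] @ diag([3.6946718904678795, 0.7452524925651581, 0.6605288366997428]) @ [[0.22,-0.29,0.93], [-0.98,-0.03,0.22], [0.04,0.96,0.29]]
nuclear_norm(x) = 5.10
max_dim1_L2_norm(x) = 3.16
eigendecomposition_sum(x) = [[0.51j, -0.02+0.39j, (-0.99+0.16j)], [(0.27+0.01j), 0.20+0.01j, (0.07+0.52j)], [(0.23-0.14j), (0.18-0.1j), 0.35+0.41j]] + [[-0.51j, (-0.02-0.39j), -0.99-0.16j], [(0.27-0.01j), (0.2-0.01j), (0.07-0.52j)], [(0.23+0.14j), (0.18+0.1j), (0.35-0.41j)]] + [[(-0.3-0j), (0.92+0j), (-1.04-0j)],[(0.4+0j), -1.21-0.00j, 1.37+0.00j],[(-0.01-0j), (0.02+0j), (-0.03-0j)]]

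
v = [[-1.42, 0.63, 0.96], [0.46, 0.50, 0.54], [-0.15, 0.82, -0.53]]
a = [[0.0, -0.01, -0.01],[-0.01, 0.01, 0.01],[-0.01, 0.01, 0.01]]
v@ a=[[-0.02, 0.03, 0.03], [-0.01, 0.01, 0.01], [-0.0, 0.00, 0.00]]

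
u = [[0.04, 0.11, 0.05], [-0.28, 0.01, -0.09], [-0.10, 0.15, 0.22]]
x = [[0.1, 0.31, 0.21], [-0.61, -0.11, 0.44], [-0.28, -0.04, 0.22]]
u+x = [[0.14,0.42,0.26],[-0.89,-0.1,0.35],[-0.38,0.11,0.44]]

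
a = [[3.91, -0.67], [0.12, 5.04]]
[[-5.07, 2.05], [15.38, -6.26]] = a@ [[-0.77, 0.31], [3.07, -1.25]]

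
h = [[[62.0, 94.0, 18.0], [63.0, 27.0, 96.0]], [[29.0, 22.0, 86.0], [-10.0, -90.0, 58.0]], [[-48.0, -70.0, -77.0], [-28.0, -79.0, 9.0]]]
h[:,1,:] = [[63.0, 27.0, 96.0], [-10.0, -90.0, 58.0], [-28.0, -79.0, 9.0]]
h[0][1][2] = 96.0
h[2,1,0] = -28.0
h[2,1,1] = -79.0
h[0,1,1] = 27.0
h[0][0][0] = 62.0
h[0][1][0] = 63.0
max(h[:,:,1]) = 94.0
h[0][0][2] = 18.0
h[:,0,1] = [94.0, 22.0, -70.0]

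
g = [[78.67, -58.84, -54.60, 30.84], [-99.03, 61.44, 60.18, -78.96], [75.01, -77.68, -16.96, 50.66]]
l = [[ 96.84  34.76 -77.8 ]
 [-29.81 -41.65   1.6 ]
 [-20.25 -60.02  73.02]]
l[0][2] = -77.8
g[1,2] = 60.18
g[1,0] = -99.03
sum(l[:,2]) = -3.180000000000007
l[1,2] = 1.6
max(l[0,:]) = 96.84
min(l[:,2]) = -77.8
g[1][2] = 60.18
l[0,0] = 96.84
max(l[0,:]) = 96.84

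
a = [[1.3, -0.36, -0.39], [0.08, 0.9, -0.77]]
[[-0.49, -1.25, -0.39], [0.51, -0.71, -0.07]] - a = [[-1.79, -0.89, 0.00], [0.43, -1.61, 0.7]]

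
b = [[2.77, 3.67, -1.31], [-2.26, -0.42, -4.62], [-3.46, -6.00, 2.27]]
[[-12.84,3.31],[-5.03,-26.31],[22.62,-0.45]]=b @ [[1.43, 4.19], [-4.30, -0.93], [0.78, 3.73]]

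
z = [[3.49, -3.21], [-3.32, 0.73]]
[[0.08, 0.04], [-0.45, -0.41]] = z @ [[0.17, 0.16], [0.16, 0.16]]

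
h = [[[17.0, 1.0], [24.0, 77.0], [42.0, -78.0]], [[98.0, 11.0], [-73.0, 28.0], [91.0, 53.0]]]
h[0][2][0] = 42.0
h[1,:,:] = [[98.0, 11.0], [-73.0, 28.0], [91.0, 53.0]]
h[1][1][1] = 28.0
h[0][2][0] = 42.0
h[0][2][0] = 42.0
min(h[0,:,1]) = -78.0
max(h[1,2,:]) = 91.0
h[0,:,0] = [17.0, 24.0, 42.0]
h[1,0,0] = 98.0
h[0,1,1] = 77.0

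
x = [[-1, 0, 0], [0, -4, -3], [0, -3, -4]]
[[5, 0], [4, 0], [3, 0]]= x@[[-5, 0], [-1, 0], [0, 0]]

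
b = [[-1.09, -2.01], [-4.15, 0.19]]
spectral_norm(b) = 4.31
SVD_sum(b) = [[-1.27,-0.12],[-4.09,-0.4]] + [[0.18, -1.89], [-0.06, 0.59]]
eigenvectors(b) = [[-0.66,0.49], [-0.76,-0.87]]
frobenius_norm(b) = 4.74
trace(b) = -0.90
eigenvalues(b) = [-3.41, 2.51]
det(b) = -8.55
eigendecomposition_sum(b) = [[-2.07, -1.16], [-2.39, -1.34]] + [[0.98, -0.85], [-1.76, 1.53]]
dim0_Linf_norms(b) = [4.15, 2.01]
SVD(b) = [[-0.30, -0.95], [-0.95, 0.3]] @ diag([4.306566441341088, 1.985015235789075]) @ [[1.00, 0.1], [-0.10, 1.0]]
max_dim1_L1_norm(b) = 4.34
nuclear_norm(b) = 6.29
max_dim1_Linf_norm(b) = 4.15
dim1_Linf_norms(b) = [2.01, 4.15]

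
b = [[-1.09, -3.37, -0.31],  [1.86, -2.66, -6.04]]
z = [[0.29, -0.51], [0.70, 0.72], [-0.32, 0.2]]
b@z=[[-2.58,-1.93], [0.61,-4.07]]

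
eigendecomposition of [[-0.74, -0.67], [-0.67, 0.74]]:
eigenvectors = [[-0.93,0.36], [-0.36,-0.93]]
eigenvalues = [-1.0, 1.0]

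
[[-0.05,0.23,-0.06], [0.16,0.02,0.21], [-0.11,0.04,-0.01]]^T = [[-0.05,0.16,-0.11], [0.23,0.02,0.04], [-0.06,0.21,-0.01]]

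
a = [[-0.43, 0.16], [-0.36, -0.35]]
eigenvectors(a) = [[(-0.09+0.55j),-0.09-0.55j],[(-0.83+0j),(-0.83-0j)]]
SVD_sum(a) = [[-0.35, -0.11], [-0.43, -0.13]] + [[-0.08, 0.27],[0.07, -0.22]]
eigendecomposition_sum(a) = [[-0.21+0.09j, 0.08+0.13j], [-0.18-0.30j, -0.17+0.15j]] + [[-0.21-0.09j, 0.08-0.13j], [(-0.18+0.3j), -0.18-0.15j]]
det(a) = 0.21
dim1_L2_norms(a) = [0.46, 0.5]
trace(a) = -0.78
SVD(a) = [[-0.63, -0.78], [-0.78, 0.63]] @ diag([0.5764249619530085, 0.3610183696676285]) @ [[0.95, 0.3], [0.3, -0.95]]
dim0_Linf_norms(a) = [0.43, 0.35]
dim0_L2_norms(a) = [0.56, 0.38]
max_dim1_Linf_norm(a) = 0.43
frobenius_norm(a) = 0.68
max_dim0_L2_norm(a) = 0.56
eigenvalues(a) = [(-0.39+0.24j), (-0.39-0.24j)]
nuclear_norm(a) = 0.94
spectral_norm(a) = 0.58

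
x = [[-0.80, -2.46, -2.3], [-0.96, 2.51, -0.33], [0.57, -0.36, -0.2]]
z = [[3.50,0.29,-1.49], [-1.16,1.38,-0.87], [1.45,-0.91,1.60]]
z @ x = [[-3.93, -7.35, -7.85], [-0.89, 6.63, 2.39], [0.63, -6.43, -3.35]]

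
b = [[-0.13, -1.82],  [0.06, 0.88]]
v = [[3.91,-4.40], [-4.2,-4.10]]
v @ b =[[-0.77, -10.99],[0.30, 4.04]]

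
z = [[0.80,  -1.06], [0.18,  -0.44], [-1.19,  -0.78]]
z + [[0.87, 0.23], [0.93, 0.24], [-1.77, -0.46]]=[[1.67,-0.83], [1.11,-0.20], [-2.96,-1.24]]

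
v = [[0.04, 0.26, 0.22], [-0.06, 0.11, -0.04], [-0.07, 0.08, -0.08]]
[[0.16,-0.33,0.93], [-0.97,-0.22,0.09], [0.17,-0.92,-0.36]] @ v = [[-0.04, 0.08, -0.03], [-0.03, -0.27, -0.21], [0.09, -0.09, 0.1]]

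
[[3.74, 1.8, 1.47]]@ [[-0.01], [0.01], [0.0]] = [[-0.02]]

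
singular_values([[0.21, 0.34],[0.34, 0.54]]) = [0.75, 0.0]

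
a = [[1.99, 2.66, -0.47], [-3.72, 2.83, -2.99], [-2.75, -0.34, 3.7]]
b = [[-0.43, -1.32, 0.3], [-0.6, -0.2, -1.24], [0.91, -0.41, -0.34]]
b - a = [[-2.42,-3.98,0.77], [3.12,-3.03,1.75], [3.66,-0.07,-4.04]]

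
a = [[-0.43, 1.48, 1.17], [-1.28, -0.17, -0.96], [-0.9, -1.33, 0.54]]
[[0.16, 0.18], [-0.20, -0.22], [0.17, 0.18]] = a@[[0.01, 0.01], [-0.05, -0.05], [0.20, 0.22]]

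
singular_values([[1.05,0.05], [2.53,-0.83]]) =[2.84, 0.35]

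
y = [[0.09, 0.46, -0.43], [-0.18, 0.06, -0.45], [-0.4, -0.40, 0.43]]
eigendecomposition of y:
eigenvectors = [[0.20+0.47j,0.20-0.47j,(-0.58+0j)], [(-0.73+0j),(-0.73-0j),-0.29+0.00j], [-0.42+0.17j,-0.42-0.17j,(0.76+0j)]]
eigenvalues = [(-0.15+0.22j), (-0.15-0.22j), (0.89+0j)]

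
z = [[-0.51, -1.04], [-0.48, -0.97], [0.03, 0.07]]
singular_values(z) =[1.59, 0.0]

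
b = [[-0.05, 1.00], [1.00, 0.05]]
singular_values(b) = [1.0, 1.0]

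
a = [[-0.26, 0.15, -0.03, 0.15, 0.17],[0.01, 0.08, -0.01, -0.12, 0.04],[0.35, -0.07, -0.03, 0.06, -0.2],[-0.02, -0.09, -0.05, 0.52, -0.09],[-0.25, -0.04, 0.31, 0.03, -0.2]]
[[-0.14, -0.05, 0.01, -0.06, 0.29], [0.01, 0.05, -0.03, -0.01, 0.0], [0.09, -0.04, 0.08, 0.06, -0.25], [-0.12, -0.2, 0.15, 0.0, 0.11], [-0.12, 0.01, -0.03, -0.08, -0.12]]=a @ [[0.31, -0.11, 0.05, 0.15, -0.47], [-0.34, 0.02, 0.13, -0.21, 0.19], [-0.04, -0.1, -0.20, -0.13, -0.43], [-0.25, -0.41, 0.26, -0.03, 0.28], [0.16, -0.11, -0.23, 0.05, 0.5]]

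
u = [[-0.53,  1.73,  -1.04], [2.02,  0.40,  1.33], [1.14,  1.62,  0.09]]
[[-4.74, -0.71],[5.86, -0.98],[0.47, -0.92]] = u@[[1.04, 1.63], [-0.61, -1.56], [3.01, -2.74]]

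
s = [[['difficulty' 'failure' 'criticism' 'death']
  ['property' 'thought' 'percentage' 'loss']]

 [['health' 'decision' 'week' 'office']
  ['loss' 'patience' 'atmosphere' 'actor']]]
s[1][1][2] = 'atmosphere'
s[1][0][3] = 'office'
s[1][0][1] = 'decision'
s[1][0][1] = 'decision'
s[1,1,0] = 'loss'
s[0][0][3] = 'death'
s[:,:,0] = [['difficulty', 'property'], ['health', 'loss']]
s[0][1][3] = 'loss'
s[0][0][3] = 'death'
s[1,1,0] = 'loss'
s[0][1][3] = 'loss'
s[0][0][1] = 'failure'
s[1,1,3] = 'actor'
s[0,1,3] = 'loss'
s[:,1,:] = [['property', 'thought', 'percentage', 'loss'], ['loss', 'patience', 'atmosphere', 'actor']]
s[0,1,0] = 'property'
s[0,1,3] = 'loss'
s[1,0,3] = 'office'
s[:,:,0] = [['difficulty', 'property'], ['health', 'loss']]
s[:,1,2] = ['percentage', 'atmosphere']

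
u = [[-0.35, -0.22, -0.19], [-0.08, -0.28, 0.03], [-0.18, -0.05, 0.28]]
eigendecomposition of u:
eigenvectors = [[-0.29, 0.91, 0.72], [0.09, 0.33, -0.66], [0.95, 0.24, 0.20]]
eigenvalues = [0.33, -0.48, -0.2]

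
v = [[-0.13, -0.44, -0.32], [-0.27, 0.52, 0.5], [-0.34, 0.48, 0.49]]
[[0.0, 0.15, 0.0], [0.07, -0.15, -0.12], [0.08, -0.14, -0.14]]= v@[[-0.08, -0.09, 0.27], [-0.19, -0.21, -0.05], [0.29, -0.14, -0.05]]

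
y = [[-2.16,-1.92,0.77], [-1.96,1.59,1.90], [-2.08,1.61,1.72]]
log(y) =[[1.04+2.94j,(1.3+0.35j),-1.41+0.24j], [-0.19+1.00j,0.55+1.38j,(0.78-1.23j)], [0.02+0.97j,2.19-1.70j,(-0.93+1.96j)]]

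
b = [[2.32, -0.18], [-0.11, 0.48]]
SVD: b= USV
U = [[-1.00, 0.07], [0.07, 1.0]]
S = [2.33, 0.47]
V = [[-1.00, 0.09], [0.09, 1.0]]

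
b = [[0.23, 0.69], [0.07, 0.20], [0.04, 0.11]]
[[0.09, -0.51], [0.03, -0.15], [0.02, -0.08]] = b @ [[0.88, -0.35], [-0.17, -0.62]]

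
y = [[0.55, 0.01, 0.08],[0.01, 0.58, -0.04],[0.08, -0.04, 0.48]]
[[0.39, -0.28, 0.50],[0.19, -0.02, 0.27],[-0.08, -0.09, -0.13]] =y @ [[0.74, -0.50, 0.96], [0.3, -0.04, 0.43], [-0.26, -0.10, -0.4]]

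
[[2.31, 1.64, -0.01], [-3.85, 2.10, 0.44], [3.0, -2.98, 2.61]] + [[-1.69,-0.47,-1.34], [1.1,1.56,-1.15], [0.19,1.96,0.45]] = [[0.62, 1.17, -1.35], [-2.75, 3.66, -0.71], [3.19, -1.02, 3.06]]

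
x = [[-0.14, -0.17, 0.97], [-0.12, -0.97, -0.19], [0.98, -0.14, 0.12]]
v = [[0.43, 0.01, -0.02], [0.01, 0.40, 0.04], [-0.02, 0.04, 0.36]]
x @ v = [[-0.08, -0.03, 0.35], [-0.06, -0.4, -0.10], [0.42, -0.04, 0.02]]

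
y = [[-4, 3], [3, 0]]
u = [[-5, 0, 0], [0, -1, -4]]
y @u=[[20, -3, -12], [-15, 0, 0]]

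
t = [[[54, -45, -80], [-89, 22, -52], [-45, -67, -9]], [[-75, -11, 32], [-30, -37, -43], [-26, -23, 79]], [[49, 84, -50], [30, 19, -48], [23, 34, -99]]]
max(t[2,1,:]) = 30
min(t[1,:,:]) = -75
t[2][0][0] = 49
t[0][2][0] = -45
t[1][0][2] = 32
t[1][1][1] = -37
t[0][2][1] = -67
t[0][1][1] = 22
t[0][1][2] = -52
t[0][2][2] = -9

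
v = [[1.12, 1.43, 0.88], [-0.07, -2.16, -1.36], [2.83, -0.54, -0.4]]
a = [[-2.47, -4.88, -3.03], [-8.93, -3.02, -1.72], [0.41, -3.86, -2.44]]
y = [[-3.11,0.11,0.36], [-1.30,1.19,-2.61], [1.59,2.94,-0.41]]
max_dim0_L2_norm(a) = 9.27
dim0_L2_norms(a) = [9.27, 6.92, 4.25]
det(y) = -24.92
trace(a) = -7.93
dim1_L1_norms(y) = [3.58, 5.1, 4.94]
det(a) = -0.22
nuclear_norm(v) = 6.17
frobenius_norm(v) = 4.37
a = y @ v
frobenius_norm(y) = 5.57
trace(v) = -1.44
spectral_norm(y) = 3.93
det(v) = 0.01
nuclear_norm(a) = 16.59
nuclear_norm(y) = 9.25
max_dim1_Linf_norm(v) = 2.83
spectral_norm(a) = 10.98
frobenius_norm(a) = 12.33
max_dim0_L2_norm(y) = 3.73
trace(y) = -2.33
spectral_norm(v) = 3.14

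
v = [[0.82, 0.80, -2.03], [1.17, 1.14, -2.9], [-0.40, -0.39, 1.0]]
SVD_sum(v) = [[0.82, 0.8, -2.03], [1.17, 1.14, -2.9], [-0.4, -0.39, 1.00]] + [[0.0, 0.00, 0.0], [0.0, 0.0, 0.0], [0.0, 0.00, 0.0]] + [[-0.0, 0.00, -0.0], [0.0, -0.00, 0.0], [0.0, -0.0, 0.0]]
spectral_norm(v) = 4.22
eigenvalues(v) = [2.95, -0.0, 0.01]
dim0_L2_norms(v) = [1.48, 1.45, 3.68]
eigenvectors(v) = [[-0.55, -0.69, 0.68], [-0.79, 0.72, 0.55], [0.27, 0.00, 0.49]]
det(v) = -0.00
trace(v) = 2.96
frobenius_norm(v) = 4.22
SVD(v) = [[-0.55, 0.43, -0.72], [-0.79, 0.01, 0.62], [0.27, 0.9, 0.33]] @ diag([4.221833717956928, 0.0044399952346426165, 0.0005868256075474731]) @ [[-0.35, -0.34, 0.87], [0.6, 0.63, 0.49], [0.72, -0.70, 0.02]]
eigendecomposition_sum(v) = [[0.82,  0.80,  -2.04], [1.17,  1.14,  -2.9], [-0.40,  -0.39,  1.00]] + [[-0.00, 0.00, 0.0], [0.00, -0.00, -0.0], [0.00, -0.00, -0.00]] + [[0.0,0.00,0.01], [0.00,0.00,0.0], [0.00,0.00,0.0]]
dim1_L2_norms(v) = [2.33, 3.33, 1.15]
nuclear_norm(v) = 4.23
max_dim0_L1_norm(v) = 5.93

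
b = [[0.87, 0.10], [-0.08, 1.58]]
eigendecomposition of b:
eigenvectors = [[-0.99, -0.14], [-0.11, -0.99]]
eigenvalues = [0.88, 1.57]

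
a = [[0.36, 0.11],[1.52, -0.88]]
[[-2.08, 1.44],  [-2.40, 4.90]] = a @ [[-4.32, 3.73], [-4.73, 0.87]]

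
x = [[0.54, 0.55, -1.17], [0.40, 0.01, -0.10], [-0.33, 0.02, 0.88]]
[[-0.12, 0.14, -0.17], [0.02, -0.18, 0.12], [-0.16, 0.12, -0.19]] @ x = [[0.05,  -0.07,  -0.02], [-0.10,  0.01,  0.10], [0.02,  -0.09,  0.01]]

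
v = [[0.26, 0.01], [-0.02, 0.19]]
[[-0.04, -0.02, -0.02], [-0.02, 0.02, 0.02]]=v @ [[-0.16, -0.09, -0.10], [-0.13, 0.12, 0.11]]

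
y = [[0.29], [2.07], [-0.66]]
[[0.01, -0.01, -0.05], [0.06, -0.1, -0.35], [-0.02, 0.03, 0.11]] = y@[[0.03, -0.05, -0.17]]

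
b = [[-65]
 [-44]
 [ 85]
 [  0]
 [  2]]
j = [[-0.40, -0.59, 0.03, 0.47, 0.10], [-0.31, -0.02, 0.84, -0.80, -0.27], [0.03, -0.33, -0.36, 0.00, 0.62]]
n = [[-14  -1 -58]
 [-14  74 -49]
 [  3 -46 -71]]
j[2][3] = 0.001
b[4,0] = 2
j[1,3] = -0.8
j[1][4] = -0.273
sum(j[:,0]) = -0.6839999999999999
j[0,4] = 0.097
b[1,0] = -44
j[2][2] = -0.358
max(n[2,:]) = 3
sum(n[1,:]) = 11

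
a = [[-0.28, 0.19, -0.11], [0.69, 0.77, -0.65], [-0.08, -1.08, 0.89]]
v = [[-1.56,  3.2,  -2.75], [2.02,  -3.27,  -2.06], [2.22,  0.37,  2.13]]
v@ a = [[2.86, 5.14, -4.36], [-2.66, 0.09, 0.07], [-0.54, -1.59, 1.41]]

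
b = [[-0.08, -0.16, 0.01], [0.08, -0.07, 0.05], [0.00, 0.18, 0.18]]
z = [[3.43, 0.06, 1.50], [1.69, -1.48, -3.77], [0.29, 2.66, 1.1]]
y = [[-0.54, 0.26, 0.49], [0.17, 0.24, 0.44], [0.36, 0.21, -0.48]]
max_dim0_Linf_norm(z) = 3.77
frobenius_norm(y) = 1.13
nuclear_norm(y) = 1.77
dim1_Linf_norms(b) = [0.16, 0.08, 0.18]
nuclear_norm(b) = 0.53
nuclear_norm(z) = 10.59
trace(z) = 3.05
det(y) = 0.15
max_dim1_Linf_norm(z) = 3.77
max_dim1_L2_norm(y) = 0.77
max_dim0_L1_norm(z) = 6.37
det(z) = 36.02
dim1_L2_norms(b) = [0.18, 0.12, 0.25]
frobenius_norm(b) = 0.33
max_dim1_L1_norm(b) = 0.36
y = b @ z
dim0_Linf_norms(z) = [3.43, 2.66, 3.77]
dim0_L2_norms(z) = [3.83, 3.04, 4.2]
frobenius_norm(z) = 6.45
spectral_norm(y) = 0.98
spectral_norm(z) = 4.83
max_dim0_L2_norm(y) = 0.81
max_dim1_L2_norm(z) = 4.39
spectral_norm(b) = 0.28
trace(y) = -0.78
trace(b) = 0.03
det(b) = 0.00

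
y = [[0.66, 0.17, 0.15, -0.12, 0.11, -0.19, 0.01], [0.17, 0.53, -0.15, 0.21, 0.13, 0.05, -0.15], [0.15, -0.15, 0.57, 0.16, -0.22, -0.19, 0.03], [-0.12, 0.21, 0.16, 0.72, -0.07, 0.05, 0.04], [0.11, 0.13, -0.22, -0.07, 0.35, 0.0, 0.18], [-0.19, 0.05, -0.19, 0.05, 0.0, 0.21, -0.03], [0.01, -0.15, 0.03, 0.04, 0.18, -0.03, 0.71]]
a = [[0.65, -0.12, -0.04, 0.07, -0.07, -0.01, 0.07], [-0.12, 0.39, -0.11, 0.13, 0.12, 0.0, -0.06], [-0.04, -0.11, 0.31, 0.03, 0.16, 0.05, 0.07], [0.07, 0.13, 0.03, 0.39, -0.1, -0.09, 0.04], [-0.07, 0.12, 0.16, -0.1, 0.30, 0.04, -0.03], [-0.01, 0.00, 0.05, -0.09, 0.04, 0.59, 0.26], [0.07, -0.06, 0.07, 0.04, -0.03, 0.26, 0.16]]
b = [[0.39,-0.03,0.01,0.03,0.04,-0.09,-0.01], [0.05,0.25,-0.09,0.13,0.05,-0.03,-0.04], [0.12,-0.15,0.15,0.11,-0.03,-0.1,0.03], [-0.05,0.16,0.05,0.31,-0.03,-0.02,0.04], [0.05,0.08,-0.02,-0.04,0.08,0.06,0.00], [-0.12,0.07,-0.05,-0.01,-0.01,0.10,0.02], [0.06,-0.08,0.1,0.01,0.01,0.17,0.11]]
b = y @ a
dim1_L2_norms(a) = [0.67, 0.46, 0.38, 0.44, 0.38, 0.65, 0.33]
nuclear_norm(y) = 3.75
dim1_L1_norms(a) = [1.03, 0.93, 0.77, 0.85, 0.82, 1.04, 0.69]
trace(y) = 3.75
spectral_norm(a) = 0.76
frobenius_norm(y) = 1.73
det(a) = 0.00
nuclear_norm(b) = 1.54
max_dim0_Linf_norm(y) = 0.72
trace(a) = 2.79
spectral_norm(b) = 0.48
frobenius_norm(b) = 0.77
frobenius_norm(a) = 1.30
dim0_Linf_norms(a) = [0.65, 0.39, 0.31, 0.39, 0.3, 0.59, 0.26]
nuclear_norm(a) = 2.79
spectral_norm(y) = 0.90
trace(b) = 1.39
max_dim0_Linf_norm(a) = 0.65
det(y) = 0.00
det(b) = 0.00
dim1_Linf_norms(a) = [0.65, 0.39, 0.31, 0.39, 0.3, 0.59, 0.26]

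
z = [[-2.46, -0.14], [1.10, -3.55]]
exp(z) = [[0.08, -0.01], [0.06, 0.03]]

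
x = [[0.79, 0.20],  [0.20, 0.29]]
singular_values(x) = [0.86, 0.22]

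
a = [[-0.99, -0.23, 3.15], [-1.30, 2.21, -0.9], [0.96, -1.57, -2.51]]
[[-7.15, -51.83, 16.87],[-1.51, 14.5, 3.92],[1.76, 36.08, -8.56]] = a@[[6.09, 4.87, -10.71], [2.84, 3.45, -3.83], [-0.15, -14.67, 1.71]]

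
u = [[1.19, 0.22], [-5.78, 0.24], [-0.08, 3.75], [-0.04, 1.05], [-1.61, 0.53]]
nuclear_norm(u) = 10.05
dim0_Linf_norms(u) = [5.78, 3.75]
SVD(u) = [[-0.19, -0.09], [0.94, 0.09], [0.08, -0.95], [0.02, -0.27], [0.27, -0.09]] @ diag([6.137435606395549, 3.9125930247532903]) @ [[-0.99, 0.1], [-0.1, -0.99]]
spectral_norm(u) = 6.14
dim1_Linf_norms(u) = [1.19, 5.78, 3.75, 1.05, 1.61]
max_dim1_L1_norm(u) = 6.02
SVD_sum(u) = [[1.15, -0.12], [-5.74, 0.60], [-0.47, 0.05], [-0.15, 0.02], [-1.65, 0.17]] + [[0.04, 0.34], [-0.04, -0.36], [0.39, 3.7], [0.11, 1.03], [0.04, 0.36]]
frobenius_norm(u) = 7.28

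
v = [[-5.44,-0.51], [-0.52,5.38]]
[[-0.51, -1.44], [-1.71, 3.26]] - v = [[4.93, -0.93], [-1.19, -2.12]]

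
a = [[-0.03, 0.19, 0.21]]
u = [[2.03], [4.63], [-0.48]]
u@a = [[-0.06, 0.39, 0.43], [-0.14, 0.88, 0.97], [0.01, -0.09, -0.10]]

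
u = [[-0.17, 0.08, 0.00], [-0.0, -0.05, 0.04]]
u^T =[[-0.17,  -0.00], [0.08,  -0.05], [0.0,  0.04]]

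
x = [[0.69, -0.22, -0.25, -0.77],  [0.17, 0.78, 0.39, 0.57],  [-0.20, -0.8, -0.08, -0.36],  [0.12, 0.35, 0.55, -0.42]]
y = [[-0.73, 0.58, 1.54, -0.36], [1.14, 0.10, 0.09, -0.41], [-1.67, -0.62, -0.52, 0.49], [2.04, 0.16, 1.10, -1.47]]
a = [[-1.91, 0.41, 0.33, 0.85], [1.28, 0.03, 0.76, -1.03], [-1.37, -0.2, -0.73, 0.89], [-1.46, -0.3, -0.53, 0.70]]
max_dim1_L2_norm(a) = 2.16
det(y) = 0.02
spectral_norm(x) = 1.52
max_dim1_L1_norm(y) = 4.77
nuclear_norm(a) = 5.03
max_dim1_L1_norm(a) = 3.5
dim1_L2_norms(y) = [1.84, 1.22, 1.92, 2.75]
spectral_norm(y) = 3.49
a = x @ y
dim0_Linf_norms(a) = [1.91, 0.41, 0.76, 1.03]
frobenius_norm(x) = 1.93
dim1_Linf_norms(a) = [1.91, 1.28, 1.37, 1.46]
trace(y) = -2.62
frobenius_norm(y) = 4.01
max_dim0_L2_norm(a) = 3.05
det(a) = -0.01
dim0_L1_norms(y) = [5.58, 1.46, 3.25, 2.73]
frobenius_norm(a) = 3.76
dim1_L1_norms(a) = [3.5, 3.1, 3.19, 2.99]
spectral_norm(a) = 3.58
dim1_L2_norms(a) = [2.16, 1.81, 1.8, 1.73]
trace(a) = -1.91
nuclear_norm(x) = 3.31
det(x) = -0.16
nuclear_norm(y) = 6.01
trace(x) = 0.97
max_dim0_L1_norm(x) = 2.15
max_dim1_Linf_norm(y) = 2.04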